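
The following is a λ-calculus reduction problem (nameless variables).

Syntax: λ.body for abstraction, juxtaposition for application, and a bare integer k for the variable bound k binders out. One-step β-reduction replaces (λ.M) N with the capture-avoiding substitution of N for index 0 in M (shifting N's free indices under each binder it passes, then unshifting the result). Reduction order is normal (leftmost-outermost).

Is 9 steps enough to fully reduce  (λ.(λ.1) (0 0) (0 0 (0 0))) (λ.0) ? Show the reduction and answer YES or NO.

  start: (λ.(λ.1) (0 0) (0 0 (0 0))) (λ.0)
  →1  (λ.λ.0) ((λ.0) (λ.0)) ((λ.0) (λ.0) ((λ.0) (λ.0)))
  →2  (λ.0) ((λ.0) (λ.0) ((λ.0) (λ.0)))
  →3  (λ.0) (λ.0) ((λ.0) (λ.0))
  →4  (λ.0) ((λ.0) (λ.0))
  →5  (λ.0) (λ.0)
  →6  λ.0

Answer: YES — reaches normal form λ.0 in 6 ≤ 9 steps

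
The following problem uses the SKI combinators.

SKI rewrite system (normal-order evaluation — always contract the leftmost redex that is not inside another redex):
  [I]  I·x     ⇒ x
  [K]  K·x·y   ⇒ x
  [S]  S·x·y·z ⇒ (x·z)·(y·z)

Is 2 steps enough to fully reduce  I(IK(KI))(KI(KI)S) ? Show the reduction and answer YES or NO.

  start: I(IK(KI))(KI(KI)S)
  step 1: IK(KI)(KI(KI)S)
  step 2: K(KI)(KI(KI)S)

Answer: NO — after 2 steps the term is K(KI)(KI(KI)S), not yet normal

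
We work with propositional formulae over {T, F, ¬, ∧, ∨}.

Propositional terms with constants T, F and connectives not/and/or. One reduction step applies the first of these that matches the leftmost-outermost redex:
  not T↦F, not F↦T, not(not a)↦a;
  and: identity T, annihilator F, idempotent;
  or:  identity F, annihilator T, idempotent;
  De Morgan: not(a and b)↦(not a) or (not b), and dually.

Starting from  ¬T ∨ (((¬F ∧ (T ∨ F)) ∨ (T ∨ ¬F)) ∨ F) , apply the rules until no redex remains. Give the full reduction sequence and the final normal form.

Answer: normal form = T  (in 7 steps)

Derivation:
  start: ¬T ∨ (((¬F ∧ (T ∨ F)) ∨ (T ∨ ¬F)) ∨ F)
  [1] F ∨ (((¬F ∧ (T ∨ F)) ∨ (T ∨ ¬F)) ∨ F)
  [2] ((¬F ∧ (T ∨ F)) ∨ (T ∨ ¬F)) ∨ F
  [3] (¬F ∧ (T ∨ F)) ∨ (T ∨ ¬F)
  [4] (T ∧ (T ∨ F)) ∨ (T ∨ ¬F)
  [5] (T ∨ F) ∨ (T ∨ ¬F)
  [6] T ∨ (T ∨ ¬F)
  [7] T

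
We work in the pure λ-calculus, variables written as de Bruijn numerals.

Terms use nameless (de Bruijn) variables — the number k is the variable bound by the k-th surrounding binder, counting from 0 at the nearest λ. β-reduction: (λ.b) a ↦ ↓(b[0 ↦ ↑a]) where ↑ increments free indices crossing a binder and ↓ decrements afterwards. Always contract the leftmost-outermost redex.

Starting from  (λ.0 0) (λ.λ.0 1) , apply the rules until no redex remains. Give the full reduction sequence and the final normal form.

  start: (λ.0 0) (λ.λ.0 1)
  step 1: (λ.λ.0 1) (λ.λ.0 1)
  step 2: λ.0 (λ.λ.0 1)

Answer: normal form = λ.0 (λ.λ.0 1)  (in 2 steps)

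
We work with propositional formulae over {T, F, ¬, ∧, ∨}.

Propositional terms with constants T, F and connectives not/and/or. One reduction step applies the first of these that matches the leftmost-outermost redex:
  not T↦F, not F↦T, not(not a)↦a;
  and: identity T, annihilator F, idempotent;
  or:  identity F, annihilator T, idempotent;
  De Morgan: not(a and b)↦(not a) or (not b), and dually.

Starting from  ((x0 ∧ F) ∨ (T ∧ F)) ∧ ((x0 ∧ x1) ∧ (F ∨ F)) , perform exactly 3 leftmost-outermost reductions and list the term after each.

Answer: after 3 steps: F ∧ ((x0 ∧ x1) ∧ (F ∨ F))

Reduction:
  start: ((x0 ∧ F) ∨ (T ∧ F)) ∧ ((x0 ∧ x1) ∧ (F ∨ F))
  [1] (F ∨ (T ∧ F)) ∧ ((x0 ∧ x1) ∧ (F ∨ F))
  [2] (T ∧ F) ∧ ((x0 ∧ x1) ∧ (F ∨ F))
  [3] F ∧ ((x0 ∧ x1) ∧ (F ∨ F))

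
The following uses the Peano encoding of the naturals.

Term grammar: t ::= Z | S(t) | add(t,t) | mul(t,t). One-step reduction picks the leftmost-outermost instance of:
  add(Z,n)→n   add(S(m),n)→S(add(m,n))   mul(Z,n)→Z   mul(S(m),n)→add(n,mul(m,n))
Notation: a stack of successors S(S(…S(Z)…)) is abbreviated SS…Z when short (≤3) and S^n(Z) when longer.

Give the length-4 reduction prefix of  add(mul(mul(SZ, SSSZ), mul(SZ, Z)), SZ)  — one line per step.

Answer: after 4 steps: add(add(add(Z, mul(Z, Z)), mul(add(SSZ, mul(Z, SSSZ)), mul(SZ, Z))), SZ)

Working:
  start: add(mul(mul(SZ, SSSZ), mul(SZ, Z)), SZ)
  [1] add(mul(add(SSSZ, mul(Z, SSSZ)), mul(SZ, Z)), SZ)
  [2] add(mul(S(add(SSZ, mul(Z, SSSZ))), mul(SZ, Z)), SZ)
  [3] add(add(mul(SZ, Z), mul(add(SSZ, mul(Z, SSSZ)), mul(SZ, Z))), SZ)
  [4] add(add(add(Z, mul(Z, Z)), mul(add(SSZ, mul(Z, SSSZ)), mul(SZ, Z))), SZ)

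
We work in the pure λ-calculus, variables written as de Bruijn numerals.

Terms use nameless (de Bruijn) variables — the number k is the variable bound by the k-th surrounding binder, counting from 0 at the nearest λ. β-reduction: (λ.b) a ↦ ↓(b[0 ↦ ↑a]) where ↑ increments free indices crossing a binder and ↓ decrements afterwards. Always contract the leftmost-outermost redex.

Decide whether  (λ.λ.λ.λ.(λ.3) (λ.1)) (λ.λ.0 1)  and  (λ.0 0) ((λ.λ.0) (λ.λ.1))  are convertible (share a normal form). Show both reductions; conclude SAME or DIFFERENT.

Answer: DIFFERENT — A ⇓ λ.λ.λ.2, B ⇓ λ.0

Reduction:
Term A:
  start: (λ.λ.λ.λ.(λ.3) (λ.1)) (λ.λ.0 1)
  [1] λ.λ.λ.(λ.3) (λ.1)
  [2] λ.λ.λ.2

Term B:
  start: (λ.0 0) ((λ.λ.0) (λ.λ.1))
  [1] (λ.λ.0) (λ.λ.1) ((λ.λ.0) (λ.λ.1))
  [2] (λ.0) ((λ.λ.0) (λ.λ.1))
  [3] (λ.λ.0) (λ.λ.1)
  [4] λ.0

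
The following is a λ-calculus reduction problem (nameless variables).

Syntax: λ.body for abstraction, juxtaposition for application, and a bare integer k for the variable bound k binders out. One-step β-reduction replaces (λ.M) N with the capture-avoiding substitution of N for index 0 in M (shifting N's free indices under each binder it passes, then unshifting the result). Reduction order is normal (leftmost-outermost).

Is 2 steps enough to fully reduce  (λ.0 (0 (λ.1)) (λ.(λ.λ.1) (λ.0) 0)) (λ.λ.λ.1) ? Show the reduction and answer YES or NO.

Answer: NO — after 2 steps the term is (λ.λ.1) (λ.(λ.λ.1) (λ.0) 0), not yet normal

Derivation:
  start: (λ.0 (0 (λ.1)) (λ.(λ.λ.1) (λ.0) 0)) (λ.λ.λ.1)
  step 1: (λ.λ.λ.1) ((λ.λ.λ.1) (λ.λ.λ.λ.1)) (λ.(λ.λ.1) (λ.0) 0)
  step 2: (λ.λ.1) (λ.(λ.λ.1) (λ.0) 0)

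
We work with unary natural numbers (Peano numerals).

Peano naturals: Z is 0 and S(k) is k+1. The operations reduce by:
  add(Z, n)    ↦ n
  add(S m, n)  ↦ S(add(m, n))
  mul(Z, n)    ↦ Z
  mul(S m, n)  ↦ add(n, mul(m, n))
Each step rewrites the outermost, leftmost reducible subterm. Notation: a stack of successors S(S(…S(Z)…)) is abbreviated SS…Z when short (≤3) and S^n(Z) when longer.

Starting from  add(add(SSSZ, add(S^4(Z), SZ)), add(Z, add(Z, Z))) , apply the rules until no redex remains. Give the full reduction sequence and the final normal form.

Answer: normal form = S^8(Z)  (in 20 steps)

Reduction:
  start: add(add(SSSZ, add(S^4(Z), SZ)), add(Z, add(Z, Z)))
  →1  add(S(add(SSZ, add(S^4(Z), SZ))), add(Z, add(Z, Z)))
  →2  S(add(add(SSZ, add(S^4(Z), SZ)), add(Z, add(Z, Z))))
  →3  S(add(S(add(SZ, add(S^4(Z), SZ))), add(Z, add(Z, Z))))
  →4  S(S(add(add(SZ, add(S^4(Z), SZ)), add(Z, add(Z, Z)))))
  →5  S(S(add(S(add(Z, add(S^4(Z), SZ))), add(Z, add(Z, Z)))))
  →6  S(S(S(add(add(Z, add(S^4(Z), SZ)), add(Z, add(Z, Z))))))
  →7  S(S(S(add(add(S^4(Z), SZ), add(Z, add(Z, Z))))))
  →8  S(S(S(add(S(add(SSSZ, SZ)), add(Z, add(Z, Z))))))
  →9  S(S(S(S(add(add(SSSZ, SZ), add(Z, add(Z, Z)))))))
  →10  S(S(S(S(add(S(add(SSZ, SZ)), add(Z, add(Z, Z)))))))
  →11  S(S(S(S(S(add(add(SSZ, SZ), add(Z, add(Z, Z))))))))
  →12  S(S(S(S(S(add(S(add(SZ, SZ)), add(Z, add(Z, Z))))))))
  →13  S(S(S(S(S(S(add(add(SZ, SZ), add(Z, add(Z, Z)))))))))
  →14  S(S(S(S(S(S(add(S(add(Z, SZ)), add(Z, add(Z, Z)))))))))
  →15  S(S(S(S(S(S(S(add(add(Z, SZ), add(Z, add(Z, Z))))))))))
  →16  S(S(S(S(S(S(S(add(SZ, add(Z, add(Z, Z))))))))))
  →17  S(S(S(S(S(S(S(S(add(Z, add(Z, add(Z, Z)))))))))))
  →18  S(S(S(S(S(S(S(S(add(Z, add(Z, Z))))))))))
  →19  S(S(S(S(S(S(S(S(add(Z, Z)))))))))
  →20  S^8(Z)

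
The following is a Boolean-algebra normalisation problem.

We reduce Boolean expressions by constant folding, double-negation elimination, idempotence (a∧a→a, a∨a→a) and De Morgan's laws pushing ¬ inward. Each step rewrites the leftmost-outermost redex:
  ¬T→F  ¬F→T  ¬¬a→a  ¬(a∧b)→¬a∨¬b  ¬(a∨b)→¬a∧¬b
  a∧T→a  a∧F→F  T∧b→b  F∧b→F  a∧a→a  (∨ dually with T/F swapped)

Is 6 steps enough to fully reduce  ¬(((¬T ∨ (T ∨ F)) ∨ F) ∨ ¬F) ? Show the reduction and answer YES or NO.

Answer: NO — after 6 steps the term is ((¬T ∧ ¬F) ∧ ¬F) ∧ ¬¬F, not yet normal

Derivation:
  start: ¬(((¬T ∨ (T ∨ F)) ∨ F) ∨ ¬F)
  step 1: ¬((¬T ∨ (T ∨ F)) ∨ F) ∧ ¬¬F
  step 2: (¬(¬T ∨ (T ∨ F)) ∧ ¬F) ∧ ¬¬F
  step 3: ((¬¬T ∧ ¬(T ∨ F)) ∧ ¬F) ∧ ¬¬F
  step 4: ((T ∧ ¬(T ∨ F)) ∧ ¬F) ∧ ¬¬F
  step 5: (¬(T ∨ F) ∧ ¬F) ∧ ¬¬F
  step 6: ((¬T ∧ ¬F) ∧ ¬F) ∧ ¬¬F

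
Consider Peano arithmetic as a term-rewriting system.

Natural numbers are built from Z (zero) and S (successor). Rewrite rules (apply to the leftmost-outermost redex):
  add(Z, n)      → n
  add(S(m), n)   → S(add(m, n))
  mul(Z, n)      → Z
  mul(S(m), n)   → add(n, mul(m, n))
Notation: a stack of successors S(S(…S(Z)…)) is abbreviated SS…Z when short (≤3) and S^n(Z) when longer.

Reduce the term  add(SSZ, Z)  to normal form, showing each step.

Answer: normal form = SSZ  (in 3 steps)

Reduction:
  start: add(SSZ, Z)
  →1  S(add(SZ, Z))
  →2  S(S(add(Z, Z)))
  →3  SSZ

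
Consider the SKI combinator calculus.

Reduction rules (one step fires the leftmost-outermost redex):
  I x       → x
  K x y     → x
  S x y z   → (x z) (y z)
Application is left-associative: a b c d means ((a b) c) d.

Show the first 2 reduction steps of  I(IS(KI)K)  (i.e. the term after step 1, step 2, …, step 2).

  start: I(IS(KI)K)
  →1  IS(KI)K
  →2  S(KI)K

Answer: after 2 steps: S(KI)K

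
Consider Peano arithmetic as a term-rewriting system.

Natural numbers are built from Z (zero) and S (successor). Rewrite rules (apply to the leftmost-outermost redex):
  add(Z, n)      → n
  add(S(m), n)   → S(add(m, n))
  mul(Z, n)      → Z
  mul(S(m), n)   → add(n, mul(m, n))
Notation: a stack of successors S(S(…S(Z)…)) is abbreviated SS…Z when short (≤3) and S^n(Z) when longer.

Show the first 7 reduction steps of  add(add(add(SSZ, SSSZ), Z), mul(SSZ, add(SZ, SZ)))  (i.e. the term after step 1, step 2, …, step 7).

Answer: after 7 steps: S(S(add(add(SSSZ, Z), mul(SSZ, add(SZ, SZ)))))

Working:
  start: add(add(add(SSZ, SSSZ), Z), mul(SSZ, add(SZ, SZ)))
  step 1: add(add(S(add(SZ, SSSZ)), Z), mul(SSZ, add(SZ, SZ)))
  step 2: add(S(add(add(SZ, SSSZ), Z)), mul(SSZ, add(SZ, SZ)))
  step 3: S(add(add(add(SZ, SSSZ), Z), mul(SSZ, add(SZ, SZ))))
  step 4: S(add(add(S(add(Z, SSSZ)), Z), mul(SSZ, add(SZ, SZ))))
  step 5: S(add(S(add(add(Z, SSSZ), Z)), mul(SSZ, add(SZ, SZ))))
  step 6: S(S(add(add(add(Z, SSSZ), Z), mul(SSZ, add(SZ, SZ)))))
  step 7: S(S(add(add(SSSZ, Z), mul(SSZ, add(SZ, SZ)))))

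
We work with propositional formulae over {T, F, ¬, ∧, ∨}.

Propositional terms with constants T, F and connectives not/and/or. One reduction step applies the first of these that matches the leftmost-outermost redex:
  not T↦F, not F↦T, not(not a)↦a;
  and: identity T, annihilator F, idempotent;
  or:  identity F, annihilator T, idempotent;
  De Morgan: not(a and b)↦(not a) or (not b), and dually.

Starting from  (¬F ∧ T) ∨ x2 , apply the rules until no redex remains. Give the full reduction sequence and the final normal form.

  start: (¬F ∧ T) ∨ x2
  [1] ¬F ∨ x2
  [2] T ∨ x2
  [3] T

Answer: normal form = T  (in 3 steps)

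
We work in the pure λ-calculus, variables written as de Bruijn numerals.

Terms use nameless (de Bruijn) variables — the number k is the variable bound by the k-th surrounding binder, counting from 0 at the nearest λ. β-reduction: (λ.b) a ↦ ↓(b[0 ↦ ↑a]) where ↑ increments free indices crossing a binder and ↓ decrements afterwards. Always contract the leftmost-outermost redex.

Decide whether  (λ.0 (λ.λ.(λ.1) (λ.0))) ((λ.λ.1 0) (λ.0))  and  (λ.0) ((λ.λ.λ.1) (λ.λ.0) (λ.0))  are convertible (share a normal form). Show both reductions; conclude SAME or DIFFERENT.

Answer: SAME — A ⇓ λ.λ.0, B ⇓ λ.λ.0

Working:
Term A:
  start: (λ.0 (λ.λ.(λ.1) (λ.0))) ((λ.λ.1 0) (λ.0))
  →1  (λ.λ.1 0) (λ.0) (λ.λ.(λ.1) (λ.0))
  →2  (λ.(λ.0) 0) (λ.λ.(λ.1) (λ.0))
  →3  (λ.0) (λ.λ.(λ.1) (λ.0))
  →4  λ.λ.(λ.1) (λ.0)
  →5  λ.λ.0

Term B:
  start: (λ.0) ((λ.λ.λ.1) (λ.λ.0) (λ.0))
  →1  (λ.λ.λ.1) (λ.λ.0) (λ.0)
  →2  (λ.λ.1) (λ.0)
  →3  λ.λ.0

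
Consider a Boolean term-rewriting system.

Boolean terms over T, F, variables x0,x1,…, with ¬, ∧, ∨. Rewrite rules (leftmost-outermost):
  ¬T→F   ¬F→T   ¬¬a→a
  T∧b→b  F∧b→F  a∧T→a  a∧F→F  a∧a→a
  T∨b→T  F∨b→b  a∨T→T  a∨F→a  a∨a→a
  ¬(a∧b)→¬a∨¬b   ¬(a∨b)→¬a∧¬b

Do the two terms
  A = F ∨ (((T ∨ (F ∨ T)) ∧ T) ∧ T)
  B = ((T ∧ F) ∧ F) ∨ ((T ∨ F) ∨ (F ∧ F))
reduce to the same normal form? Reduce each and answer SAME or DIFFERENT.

Answer: SAME — A ⇓ T, B ⇓ T

Reduction:
Term A:
  start: F ∨ (((T ∨ (F ∨ T)) ∧ T) ∧ T)
  →1  ((T ∨ (F ∨ T)) ∧ T) ∧ T
  →2  (T ∨ (F ∨ T)) ∧ T
  →3  T ∨ (F ∨ T)
  →4  T

Term B:
  start: ((T ∧ F) ∧ F) ∨ ((T ∨ F) ∨ (F ∧ F))
  →1  F ∨ ((T ∨ F) ∨ (F ∧ F))
  →2  (T ∨ F) ∨ (F ∧ F)
  →3  T ∨ (F ∧ F)
  →4  T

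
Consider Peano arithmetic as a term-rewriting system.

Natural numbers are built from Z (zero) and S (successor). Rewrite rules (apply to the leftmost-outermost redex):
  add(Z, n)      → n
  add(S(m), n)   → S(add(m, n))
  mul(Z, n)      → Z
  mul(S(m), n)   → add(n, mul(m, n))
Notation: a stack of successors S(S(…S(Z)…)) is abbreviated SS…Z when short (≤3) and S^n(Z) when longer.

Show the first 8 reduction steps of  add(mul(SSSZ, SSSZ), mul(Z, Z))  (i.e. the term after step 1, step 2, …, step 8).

  start: add(mul(SSSZ, SSSZ), mul(Z, Z))
  →1  add(add(SSSZ, mul(SSZ, SSSZ)), mul(Z, Z))
  →2  add(S(add(SSZ, mul(SSZ, SSSZ))), mul(Z, Z))
  →3  S(add(add(SSZ, mul(SSZ, SSSZ)), mul(Z, Z)))
  →4  S(add(S(add(SZ, mul(SSZ, SSSZ))), mul(Z, Z)))
  →5  S(S(add(add(SZ, mul(SSZ, SSSZ)), mul(Z, Z))))
  →6  S(S(add(S(add(Z, mul(SSZ, SSSZ))), mul(Z, Z))))
  →7  S(S(S(add(add(Z, mul(SSZ, SSSZ)), mul(Z, Z)))))
  →8  S(S(S(add(mul(SSZ, SSSZ), mul(Z, Z)))))

Answer: after 8 steps: S(S(S(add(mul(SSZ, SSSZ), mul(Z, Z)))))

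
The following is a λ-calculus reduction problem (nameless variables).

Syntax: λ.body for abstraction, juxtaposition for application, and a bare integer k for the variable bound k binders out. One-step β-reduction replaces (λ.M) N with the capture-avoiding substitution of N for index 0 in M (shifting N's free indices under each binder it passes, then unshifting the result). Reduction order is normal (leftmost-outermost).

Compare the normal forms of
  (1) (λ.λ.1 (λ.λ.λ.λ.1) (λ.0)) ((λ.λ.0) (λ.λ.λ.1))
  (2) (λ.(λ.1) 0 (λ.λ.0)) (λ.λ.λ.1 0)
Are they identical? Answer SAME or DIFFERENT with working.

Term A:
  start: (λ.λ.1 (λ.λ.λ.λ.1) (λ.0)) ((λ.λ.0) (λ.λ.λ.1))
  →1  λ.(λ.λ.0) (λ.λ.λ.1) (λ.λ.λ.λ.1) (λ.0)
  →2  λ.(λ.0) (λ.λ.λ.λ.1) (λ.0)
  →3  λ.(λ.λ.λ.λ.1) (λ.0)
  →4  λ.λ.λ.λ.1

Term B:
  start: (λ.(λ.1) 0 (λ.λ.0)) (λ.λ.λ.1 0)
  →1  (λ.λ.λ.λ.1 0) (λ.λ.λ.1 0) (λ.λ.0)
  →2  (λ.λ.λ.1 0) (λ.λ.0)
  →3  λ.λ.1 0

Answer: DIFFERENT — A ⇓ λ.λ.λ.λ.1, B ⇓ λ.λ.1 0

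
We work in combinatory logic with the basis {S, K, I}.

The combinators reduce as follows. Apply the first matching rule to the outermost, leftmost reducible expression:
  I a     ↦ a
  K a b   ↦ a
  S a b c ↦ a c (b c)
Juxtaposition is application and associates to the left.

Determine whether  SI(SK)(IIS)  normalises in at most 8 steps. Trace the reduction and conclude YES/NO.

  start: SI(SK)(IIS)
  →1  I(IIS)(SK(IIS))
  →2  IIS(SK(IIS))
  →3  IS(SK(IIS))
  →4  S(SK(IIS))
  →5  S(SK(IS))
  →6  S(SKS)

Answer: YES — reaches normal form S(SKS) in 6 ≤ 8 steps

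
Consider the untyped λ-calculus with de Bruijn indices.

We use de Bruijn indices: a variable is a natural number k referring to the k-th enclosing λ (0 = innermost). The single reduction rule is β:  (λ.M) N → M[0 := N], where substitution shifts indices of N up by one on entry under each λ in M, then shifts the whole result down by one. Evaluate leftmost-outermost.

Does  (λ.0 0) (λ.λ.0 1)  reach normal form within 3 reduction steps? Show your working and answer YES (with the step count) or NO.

  start: (λ.0 0) (λ.λ.0 1)
  step 1: (λ.λ.0 1) (λ.λ.0 1)
  step 2: λ.0 (λ.λ.0 1)

Answer: YES — reaches normal form λ.0 (λ.λ.0 1) in 2 ≤ 3 steps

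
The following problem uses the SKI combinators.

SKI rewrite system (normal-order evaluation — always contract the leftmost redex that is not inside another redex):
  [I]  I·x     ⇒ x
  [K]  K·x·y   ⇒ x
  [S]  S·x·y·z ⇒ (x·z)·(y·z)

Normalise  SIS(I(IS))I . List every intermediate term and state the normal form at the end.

  start: SIS(I(IS))I
  step 1: I(I(IS))(S(I(IS)))I
  step 2: I(IS)(S(I(IS)))I
  step 3: IS(S(I(IS)))I
  step 4: S(S(I(IS)))I
  step 5: S(S(IS))I
  step 6: S(SS)I

Answer: normal form = S(SS)I  (in 6 steps)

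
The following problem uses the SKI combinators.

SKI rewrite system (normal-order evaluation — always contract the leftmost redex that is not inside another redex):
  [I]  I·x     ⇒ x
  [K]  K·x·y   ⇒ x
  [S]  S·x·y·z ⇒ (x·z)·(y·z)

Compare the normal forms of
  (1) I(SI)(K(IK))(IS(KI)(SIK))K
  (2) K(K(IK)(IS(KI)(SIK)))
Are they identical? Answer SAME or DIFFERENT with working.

Term A:
  start: I(SI)(K(IK))(IS(KI)(SIK))K
  step 1: SI(K(IK))(IS(KI)(SIK))K
  step 2: I(IS(KI)(SIK))(K(IK)(IS(KI)(SIK)))K
  step 3: IS(KI)(SIK)(K(IK)(IS(KI)(SIK)))K
  step 4: S(KI)(SIK)(K(IK)(IS(KI)(SIK)))K
  step 5: KI(K(IK)(IS(KI)(SIK)))(SIK(K(IK)(IS(KI)(SIK))))K
  step 6: I(SIK(K(IK)(IS(KI)(SIK))))K
  step 7: SIK(K(IK)(IS(KI)(SIK)))K
  step 8: I(K(IK)(IS(KI)(SIK)))(K(K(IK)(IS(KI)(SIK))))K
  step 9: K(IK)(IS(KI)(SIK))(K(K(IK)(IS(KI)(SIK))))K
  step 10: IK(K(K(IK)(IS(KI)(SIK))))K
  step 11: K(K(K(IK)(IS(KI)(SIK))))K
  step 12: K(K(IK)(IS(KI)(SIK)))
  step 13: K(IK)
  step 14: KK

Term B:
  start: K(K(IK)(IS(KI)(SIK)))
  step 1: K(IK)
  step 2: KK

Answer: SAME — A ⇓ KK, B ⇓ KK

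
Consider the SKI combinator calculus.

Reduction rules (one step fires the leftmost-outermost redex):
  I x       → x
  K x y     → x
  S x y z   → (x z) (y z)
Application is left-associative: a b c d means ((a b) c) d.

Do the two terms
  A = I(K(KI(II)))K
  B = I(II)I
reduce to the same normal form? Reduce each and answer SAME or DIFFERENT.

Answer: SAME — A ⇓ I, B ⇓ I

Reduction:
Term A:
  start: I(K(KI(II)))K
  →1  K(KI(II))K
  →2  KI(II)
  →3  I

Term B:
  start: I(II)I
  →1  III
  →2  II
  →3  I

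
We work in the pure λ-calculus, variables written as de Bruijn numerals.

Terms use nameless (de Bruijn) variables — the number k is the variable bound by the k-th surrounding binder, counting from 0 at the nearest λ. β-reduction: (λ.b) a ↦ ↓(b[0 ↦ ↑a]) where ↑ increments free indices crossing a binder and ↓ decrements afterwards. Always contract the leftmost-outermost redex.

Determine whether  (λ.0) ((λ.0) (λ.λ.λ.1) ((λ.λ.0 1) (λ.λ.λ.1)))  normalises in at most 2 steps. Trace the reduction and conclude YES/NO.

Answer: NO — after 2 steps the term is (λ.λ.λ.1) ((λ.λ.0 1) (λ.λ.λ.1)), not yet normal

Working:
  start: (λ.0) ((λ.0) (λ.λ.λ.1) ((λ.λ.0 1) (λ.λ.λ.1)))
  step 1: (λ.0) (λ.λ.λ.1) ((λ.λ.0 1) (λ.λ.λ.1))
  step 2: (λ.λ.λ.1) ((λ.λ.0 1) (λ.λ.λ.1))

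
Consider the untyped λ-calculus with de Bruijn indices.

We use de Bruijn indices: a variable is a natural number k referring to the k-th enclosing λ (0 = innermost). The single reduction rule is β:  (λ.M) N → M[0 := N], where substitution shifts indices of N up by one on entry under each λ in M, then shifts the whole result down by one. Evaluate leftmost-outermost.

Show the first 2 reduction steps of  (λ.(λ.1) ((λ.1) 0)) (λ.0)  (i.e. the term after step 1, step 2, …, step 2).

  start: (λ.(λ.1) ((λ.1) 0)) (λ.0)
  →1  (λ.λ.0) ((λ.λ.0) (λ.0))
  →2  λ.0

Answer: after 2 steps: λ.0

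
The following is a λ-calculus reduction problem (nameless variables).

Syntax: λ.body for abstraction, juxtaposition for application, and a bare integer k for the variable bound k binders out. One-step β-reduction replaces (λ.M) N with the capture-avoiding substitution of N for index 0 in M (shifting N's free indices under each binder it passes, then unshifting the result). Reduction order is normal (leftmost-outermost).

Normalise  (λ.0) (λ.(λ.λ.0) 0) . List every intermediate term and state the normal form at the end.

Answer: normal form = λ.λ.0  (in 2 steps)

Derivation:
  start: (λ.0) (λ.(λ.λ.0) 0)
  →1  λ.(λ.λ.0) 0
  →2  λ.λ.0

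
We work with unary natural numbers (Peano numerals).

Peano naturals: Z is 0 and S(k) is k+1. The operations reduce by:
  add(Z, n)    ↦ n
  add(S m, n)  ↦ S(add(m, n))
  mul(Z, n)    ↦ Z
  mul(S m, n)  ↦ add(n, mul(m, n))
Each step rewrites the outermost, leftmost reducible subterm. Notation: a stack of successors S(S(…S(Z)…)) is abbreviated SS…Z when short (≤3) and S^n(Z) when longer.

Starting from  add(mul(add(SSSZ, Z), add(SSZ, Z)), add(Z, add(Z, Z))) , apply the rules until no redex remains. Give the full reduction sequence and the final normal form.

Answer: normal form = S^6(Z)  (in 35 steps)

Reduction:
  start: add(mul(add(SSSZ, Z), add(SSZ, Z)), add(Z, add(Z, Z)))
  →1  add(mul(S(add(SSZ, Z)), add(SSZ, Z)), add(Z, add(Z, Z)))
  →2  add(add(add(SSZ, Z), mul(add(SSZ, Z), add(SSZ, Z))), add(Z, add(Z, Z)))
  →3  add(add(S(add(SZ, Z)), mul(add(SSZ, Z), add(SSZ, Z))), add(Z, add(Z, Z)))
  →4  add(S(add(add(SZ, Z), mul(add(SSZ, Z), add(SSZ, Z)))), add(Z, add(Z, Z)))
  →5  S(add(add(add(SZ, Z), mul(add(SSZ, Z), add(SSZ, Z))), add(Z, add(Z, Z))))
  →6  S(add(add(S(add(Z, Z)), mul(add(SSZ, Z), add(SSZ, Z))), add(Z, add(Z, Z))))
  →7  S(add(S(add(add(Z, Z), mul(add(SSZ, Z), add(SSZ, Z)))), add(Z, add(Z, Z))))
  →8  S(S(add(add(add(Z, Z), mul(add(SSZ, Z), add(SSZ, Z))), add(Z, add(Z, Z)))))
  →9  S(S(add(add(Z, mul(add(SSZ, Z), add(SSZ, Z))), add(Z, add(Z, Z)))))
  →10  S(S(add(mul(add(SSZ, Z), add(SSZ, Z)), add(Z, add(Z, Z)))))
  →11  S(S(add(mul(S(add(SZ, Z)), add(SSZ, Z)), add(Z, add(Z, Z)))))
  →12  S(S(add(add(add(SSZ, Z), mul(add(SZ, Z), add(SSZ, Z))), add(Z, add(Z, Z)))))
  →13  S(S(add(add(S(add(SZ, Z)), mul(add(SZ, Z), add(SSZ, Z))), add(Z, add(Z, Z)))))
  →14  S(S(add(S(add(add(SZ, Z), mul(add(SZ, Z), add(SSZ, Z)))), add(Z, add(Z, Z)))))
  →15  S(S(S(add(add(add(SZ, Z), mul(add(SZ, Z), add(SSZ, Z))), add(Z, add(Z, Z))))))
  →16  S(S(S(add(add(S(add(Z, Z)), mul(add(SZ, Z), add(SSZ, Z))), add(Z, add(Z, Z))))))
  →17  S(S(S(add(S(add(add(Z, Z), mul(add(SZ, Z), add(SSZ, Z)))), add(Z, add(Z, Z))))))
  →18  S(S(S(S(add(add(add(Z, Z), mul(add(SZ, Z), add(SSZ, Z))), add(Z, add(Z, Z)))))))
  →19  S(S(S(S(add(add(Z, mul(add(SZ, Z), add(SSZ, Z))), add(Z, add(Z, Z)))))))
  →20  S(S(S(S(add(mul(add(SZ, Z), add(SSZ, Z)), add(Z, add(Z, Z)))))))
  →21  S(S(S(S(add(mul(S(add(Z, Z)), add(SSZ, Z)), add(Z, add(Z, Z)))))))
  →22  S(S(S(S(add(add(add(SSZ, Z), mul(add(Z, Z), add(SSZ, Z))), add(Z, add(Z, Z)))))))
  →23  S(S(S(S(add(add(S(add(SZ, Z)), mul(add(Z, Z), add(SSZ, Z))), add(Z, add(Z, Z)))))))
  →24  S(S(S(S(add(S(add(add(SZ, Z), mul(add(Z, Z), add(SSZ, Z)))), add(Z, add(Z, Z)))))))
  →25  S(S(S(S(S(add(add(add(SZ, Z), mul(add(Z, Z), add(SSZ, Z))), add(Z, add(Z, Z))))))))
  →26  S(S(S(S(S(add(add(S(add(Z, Z)), mul(add(Z, Z), add(SSZ, Z))), add(Z, add(Z, Z))))))))
  →27  S(S(S(S(S(add(S(add(add(Z, Z), mul(add(Z, Z), add(SSZ, Z)))), add(Z, add(Z, Z))))))))
  →28  S(S(S(S(S(S(add(add(add(Z, Z), mul(add(Z, Z), add(SSZ, Z))), add(Z, add(Z, Z)))))))))
  →29  S(S(S(S(S(S(add(add(Z, mul(add(Z, Z), add(SSZ, Z))), add(Z, add(Z, Z)))))))))
  →30  S(S(S(S(S(S(add(mul(add(Z, Z), add(SSZ, Z)), add(Z, add(Z, Z)))))))))
  →31  S(S(S(S(S(S(add(mul(Z, add(SSZ, Z)), add(Z, add(Z, Z)))))))))
  →32  S(S(S(S(S(S(add(Z, add(Z, add(Z, Z)))))))))
  →33  S(S(S(S(S(S(add(Z, add(Z, Z))))))))
  →34  S(S(S(S(S(S(add(Z, Z)))))))
  →35  S^6(Z)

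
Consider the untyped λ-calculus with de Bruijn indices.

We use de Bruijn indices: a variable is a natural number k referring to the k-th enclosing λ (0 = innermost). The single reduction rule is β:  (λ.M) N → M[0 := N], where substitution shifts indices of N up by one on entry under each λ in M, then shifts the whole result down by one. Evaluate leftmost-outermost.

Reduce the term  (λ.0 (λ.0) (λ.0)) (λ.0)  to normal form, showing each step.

Answer: normal form = λ.0  (in 3 steps)

Working:
  start: (λ.0 (λ.0) (λ.0)) (λ.0)
  step 1: (λ.0) (λ.0) (λ.0)
  step 2: (λ.0) (λ.0)
  step 3: λ.0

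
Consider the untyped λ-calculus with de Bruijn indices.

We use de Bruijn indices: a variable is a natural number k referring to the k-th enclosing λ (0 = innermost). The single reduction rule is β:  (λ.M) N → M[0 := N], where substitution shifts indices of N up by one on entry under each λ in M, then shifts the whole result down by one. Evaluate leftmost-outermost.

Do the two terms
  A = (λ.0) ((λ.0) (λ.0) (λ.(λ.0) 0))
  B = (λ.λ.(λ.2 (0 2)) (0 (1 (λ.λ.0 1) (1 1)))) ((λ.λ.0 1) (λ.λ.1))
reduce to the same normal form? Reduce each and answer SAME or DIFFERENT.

Term A:
  start: (λ.0) ((λ.0) (λ.0) (λ.(λ.0) 0))
  [1] (λ.0) (λ.0) (λ.(λ.0) 0)
  [2] (λ.0) (λ.(λ.0) 0)
  [3] λ.(λ.0) 0
  [4] λ.0

Term B:
  start: (λ.λ.(λ.2 (0 2)) (0 (1 (λ.λ.0 1) (1 1)))) ((λ.λ.0 1) (λ.λ.1))
  [1] λ.(λ.(λ.λ.0 1) (λ.λ.1) (0 ((λ.λ.0 1) (λ.λ.1)))) (0 ((λ.λ.0 1) (λ.λ.1) (λ.λ.0 1) ((λ.λ.0 1) (λ.λ.1) ((λ.λ.0 1) (λ.λ.1)))))
  [2] λ.(λ.λ.0 1) (λ.λ.1) (0 ((λ.λ.0 1) (λ.λ.1) (λ.λ.0 1) ((λ.λ.0 1) (λ.λ.1) ((λ.λ.0 1) (λ.λ.1)))) ((λ.λ.0 1) (λ.λ.1)))
  [3] λ.(λ.0 (λ.λ.1)) (0 ((λ.λ.0 1) (λ.λ.1) (λ.λ.0 1) ((λ.λ.0 1) (λ.λ.1) ((λ.λ.0 1) (λ.λ.1)))) ((λ.λ.0 1) (λ.λ.1)))
  [4] λ.0 ((λ.λ.0 1) (λ.λ.1) (λ.λ.0 1) ((λ.λ.0 1) (λ.λ.1) ((λ.λ.0 1) (λ.λ.1)))) ((λ.λ.0 1) (λ.λ.1)) (λ.λ.1)
  [5] λ.0 ((λ.0 (λ.λ.1)) (λ.λ.0 1) ((λ.λ.0 1) (λ.λ.1) ((λ.λ.0 1) (λ.λ.1)))) ((λ.λ.0 1) (λ.λ.1)) (λ.λ.1)
  [6] λ.0 ((λ.λ.0 1) (λ.λ.1) ((λ.λ.0 1) (λ.λ.1) ((λ.λ.0 1) (λ.λ.1)))) ((λ.λ.0 1) (λ.λ.1)) (λ.λ.1)
  [7] λ.0 ((λ.0 (λ.λ.1)) ((λ.λ.0 1) (λ.λ.1) ((λ.λ.0 1) (λ.λ.1)))) ((λ.λ.0 1) (λ.λ.1)) (λ.λ.1)
  [8] λ.0 ((λ.λ.0 1) (λ.λ.1) ((λ.λ.0 1) (λ.λ.1)) (λ.λ.1)) ((λ.λ.0 1) (λ.λ.1)) (λ.λ.1)
  [9] λ.0 ((λ.0 (λ.λ.1)) ((λ.λ.0 1) (λ.λ.1)) (λ.λ.1)) ((λ.λ.0 1) (λ.λ.1)) (λ.λ.1)
  [10] λ.0 ((λ.λ.0 1) (λ.λ.1) (λ.λ.1) (λ.λ.1)) ((λ.λ.0 1) (λ.λ.1)) (λ.λ.1)
  [11] λ.0 ((λ.0 (λ.λ.1)) (λ.λ.1) (λ.λ.1)) ((λ.λ.0 1) (λ.λ.1)) (λ.λ.1)
  [12] λ.0 ((λ.λ.1) (λ.λ.1) (λ.λ.1)) ((λ.λ.0 1) (λ.λ.1)) (λ.λ.1)
  [13] λ.0 ((λ.λ.λ.1) (λ.λ.1)) ((λ.λ.0 1) (λ.λ.1)) (λ.λ.1)
  [14] λ.0 (λ.λ.1) ((λ.λ.0 1) (λ.λ.1)) (λ.λ.1)
  [15] λ.0 (λ.λ.1) (λ.0 (λ.λ.1)) (λ.λ.1)

Answer: DIFFERENT — A ⇓ λ.0, B ⇓ λ.0 (λ.λ.1) (λ.0 (λ.λ.1)) (λ.λ.1)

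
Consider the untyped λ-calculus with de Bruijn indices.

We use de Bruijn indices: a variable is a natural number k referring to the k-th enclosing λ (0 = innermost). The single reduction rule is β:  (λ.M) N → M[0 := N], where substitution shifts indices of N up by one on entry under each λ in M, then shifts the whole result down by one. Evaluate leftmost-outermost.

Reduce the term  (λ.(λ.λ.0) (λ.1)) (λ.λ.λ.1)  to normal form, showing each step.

Answer: normal form = λ.0  (in 2 steps)

Reduction:
  start: (λ.(λ.λ.0) (λ.1)) (λ.λ.λ.1)
  step 1: (λ.λ.0) (λ.λ.λ.λ.1)
  step 2: λ.0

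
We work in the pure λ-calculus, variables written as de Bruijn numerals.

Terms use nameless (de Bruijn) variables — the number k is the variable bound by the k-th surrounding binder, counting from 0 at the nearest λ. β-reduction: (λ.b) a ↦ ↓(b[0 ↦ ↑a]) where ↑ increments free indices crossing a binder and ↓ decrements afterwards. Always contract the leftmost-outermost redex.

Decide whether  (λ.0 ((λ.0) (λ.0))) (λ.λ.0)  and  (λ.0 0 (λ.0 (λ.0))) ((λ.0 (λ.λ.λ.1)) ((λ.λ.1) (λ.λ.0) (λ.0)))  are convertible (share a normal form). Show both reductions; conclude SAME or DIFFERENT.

Term A:
  start: (λ.0 ((λ.0) (λ.0))) (λ.λ.0)
  step 1: (λ.λ.0) ((λ.0) (λ.0))
  step 2: λ.0

Term B:
  start: (λ.0 0 (λ.0 (λ.0))) ((λ.0 (λ.λ.λ.1)) ((λ.λ.1) (λ.λ.0) (λ.0)))
  step 1: (λ.0 (λ.λ.λ.1)) ((λ.λ.1) (λ.λ.0) (λ.0)) ((λ.0 (λ.λ.λ.1)) ((λ.λ.1) (λ.λ.0) (λ.0))) (λ.0 (λ.0))
  step 2: (λ.λ.1) (λ.λ.0) (λ.0) (λ.λ.λ.1) ((λ.0 (λ.λ.λ.1)) ((λ.λ.1) (λ.λ.0) (λ.0))) (λ.0 (λ.0))
  step 3: (λ.λ.λ.0) (λ.0) (λ.λ.λ.1) ((λ.0 (λ.λ.λ.1)) ((λ.λ.1) (λ.λ.0) (λ.0))) (λ.0 (λ.0))
  step 4: (λ.λ.0) (λ.λ.λ.1) ((λ.0 (λ.λ.λ.1)) ((λ.λ.1) (λ.λ.0) (λ.0))) (λ.0 (λ.0))
  step 5: (λ.0) ((λ.0 (λ.λ.λ.1)) ((λ.λ.1) (λ.λ.0) (λ.0))) (λ.0 (λ.0))
  step 6: (λ.0 (λ.λ.λ.1)) ((λ.λ.1) (λ.λ.0) (λ.0)) (λ.0 (λ.0))
  step 7: (λ.λ.1) (λ.λ.0) (λ.0) (λ.λ.λ.1) (λ.0 (λ.0))
  step 8: (λ.λ.λ.0) (λ.0) (λ.λ.λ.1) (λ.0 (λ.0))
  step 9: (λ.λ.0) (λ.λ.λ.1) (λ.0 (λ.0))
  step 10: (λ.0) (λ.0 (λ.0))
  step 11: λ.0 (λ.0)

Answer: DIFFERENT — A ⇓ λ.0, B ⇓ λ.0 (λ.0)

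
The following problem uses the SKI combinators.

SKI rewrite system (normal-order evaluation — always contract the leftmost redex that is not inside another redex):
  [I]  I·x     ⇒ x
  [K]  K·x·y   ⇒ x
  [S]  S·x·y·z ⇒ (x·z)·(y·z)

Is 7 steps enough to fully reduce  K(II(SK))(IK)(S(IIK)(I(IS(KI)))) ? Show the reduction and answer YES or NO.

Answer: YES — reaches normal form SK(SK(S(KI))) in 7 ≤ 7 steps

Working:
  start: K(II(SK))(IK)(S(IIK)(I(IS(KI))))
  [1] II(SK)(S(IIK)(I(IS(KI))))
  [2] I(SK)(S(IIK)(I(IS(KI))))
  [3] SK(S(IIK)(I(IS(KI))))
  [4] SK(S(IK)(I(IS(KI))))
  [5] SK(SK(I(IS(KI))))
  [6] SK(SK(IS(KI)))
  [7] SK(SK(S(KI)))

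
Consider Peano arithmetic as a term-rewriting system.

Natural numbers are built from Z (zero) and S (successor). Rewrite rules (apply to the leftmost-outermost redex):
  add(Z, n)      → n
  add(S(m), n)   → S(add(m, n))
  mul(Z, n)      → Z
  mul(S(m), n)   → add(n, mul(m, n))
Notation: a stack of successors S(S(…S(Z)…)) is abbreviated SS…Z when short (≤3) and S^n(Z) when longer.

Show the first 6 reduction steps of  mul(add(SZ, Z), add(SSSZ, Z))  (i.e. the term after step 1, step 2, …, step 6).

Answer: after 6 steps: S(S(add(add(SZ, Z), mul(add(Z, Z), add(SSSZ, Z)))))

Working:
  start: mul(add(SZ, Z), add(SSSZ, Z))
  step 1: mul(S(add(Z, Z)), add(SSSZ, Z))
  step 2: add(add(SSSZ, Z), mul(add(Z, Z), add(SSSZ, Z)))
  step 3: add(S(add(SSZ, Z)), mul(add(Z, Z), add(SSSZ, Z)))
  step 4: S(add(add(SSZ, Z), mul(add(Z, Z), add(SSSZ, Z))))
  step 5: S(add(S(add(SZ, Z)), mul(add(Z, Z), add(SSSZ, Z))))
  step 6: S(S(add(add(SZ, Z), mul(add(Z, Z), add(SSSZ, Z)))))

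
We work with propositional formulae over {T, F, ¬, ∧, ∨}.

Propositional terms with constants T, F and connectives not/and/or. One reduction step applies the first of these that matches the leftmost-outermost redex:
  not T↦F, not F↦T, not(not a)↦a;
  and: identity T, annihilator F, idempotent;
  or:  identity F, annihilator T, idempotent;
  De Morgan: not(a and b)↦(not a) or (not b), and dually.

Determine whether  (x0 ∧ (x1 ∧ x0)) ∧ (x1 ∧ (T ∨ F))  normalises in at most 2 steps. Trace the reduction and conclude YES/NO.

Answer: YES — reaches normal form (x0 ∧ (x1 ∧ x0)) ∧ x1 in 2 ≤ 2 steps

Reduction:
  start: (x0 ∧ (x1 ∧ x0)) ∧ (x1 ∧ (T ∨ F))
  step 1: (x0 ∧ (x1 ∧ x0)) ∧ (x1 ∧ T)
  step 2: (x0 ∧ (x1 ∧ x0)) ∧ x1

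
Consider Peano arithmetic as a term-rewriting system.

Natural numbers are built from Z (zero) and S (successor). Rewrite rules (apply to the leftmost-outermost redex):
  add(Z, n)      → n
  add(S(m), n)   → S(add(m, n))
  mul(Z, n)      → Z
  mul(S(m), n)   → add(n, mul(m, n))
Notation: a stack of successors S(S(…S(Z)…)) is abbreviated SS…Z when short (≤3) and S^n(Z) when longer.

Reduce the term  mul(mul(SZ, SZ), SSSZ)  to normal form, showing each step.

  start: mul(mul(SZ, SZ), SSSZ)
  [1] mul(add(SZ, mul(Z, SZ)), SSSZ)
  [2] mul(S(add(Z, mul(Z, SZ))), SSSZ)
  [3] add(SSSZ, mul(add(Z, mul(Z, SZ)), SSSZ))
  [4] S(add(SSZ, mul(add(Z, mul(Z, SZ)), SSSZ)))
  [5] S(S(add(SZ, mul(add(Z, mul(Z, SZ)), SSSZ))))
  [6] S(S(S(add(Z, mul(add(Z, mul(Z, SZ)), SSSZ)))))
  [7] S(S(S(mul(add(Z, mul(Z, SZ)), SSSZ))))
  [8] S(S(S(mul(mul(Z, SZ), SSSZ))))
  [9] S(S(S(mul(Z, SSSZ))))
  [10] SSSZ

Answer: normal form = SSSZ  (in 10 steps)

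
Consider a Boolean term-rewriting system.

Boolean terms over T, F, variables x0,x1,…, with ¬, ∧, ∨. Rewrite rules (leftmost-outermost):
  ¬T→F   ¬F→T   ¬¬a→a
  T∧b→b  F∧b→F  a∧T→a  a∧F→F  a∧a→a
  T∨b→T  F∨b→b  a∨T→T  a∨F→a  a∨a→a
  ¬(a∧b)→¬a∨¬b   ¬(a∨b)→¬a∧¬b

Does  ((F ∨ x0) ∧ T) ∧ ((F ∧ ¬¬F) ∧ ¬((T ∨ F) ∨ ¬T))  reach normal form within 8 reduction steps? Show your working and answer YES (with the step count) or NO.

  start: ((F ∨ x0) ∧ T) ∧ ((F ∧ ¬¬F) ∧ ¬((T ∨ F) ∨ ¬T))
  [1] (F ∨ x0) ∧ ((F ∧ ¬¬F) ∧ ¬((T ∨ F) ∨ ¬T))
  [2] x0 ∧ ((F ∧ ¬¬F) ∧ ¬((T ∨ F) ∨ ¬T))
  [3] x0 ∧ (F ∧ ¬((T ∨ F) ∨ ¬T))
  [4] x0 ∧ F
  [5] F

Answer: YES — reaches normal form F in 5 ≤ 8 steps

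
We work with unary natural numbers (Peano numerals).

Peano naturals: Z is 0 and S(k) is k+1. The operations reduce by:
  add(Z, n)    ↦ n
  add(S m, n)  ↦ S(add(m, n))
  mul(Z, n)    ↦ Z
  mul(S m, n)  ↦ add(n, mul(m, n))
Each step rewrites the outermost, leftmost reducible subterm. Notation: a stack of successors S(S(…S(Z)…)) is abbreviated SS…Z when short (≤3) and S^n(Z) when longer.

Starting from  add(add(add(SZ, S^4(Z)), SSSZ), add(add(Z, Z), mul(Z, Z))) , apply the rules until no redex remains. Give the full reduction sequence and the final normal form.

Answer: normal form = S^8(Z)  (in 20 steps)

Derivation:
  start: add(add(add(SZ, S^4(Z)), SSSZ), add(add(Z, Z), mul(Z, Z)))
  step 1: add(add(S(add(Z, S^4(Z))), SSSZ), add(add(Z, Z), mul(Z, Z)))
  step 2: add(S(add(add(Z, S^4(Z)), SSSZ)), add(add(Z, Z), mul(Z, Z)))
  step 3: S(add(add(add(Z, S^4(Z)), SSSZ), add(add(Z, Z), mul(Z, Z))))
  step 4: S(add(add(S^4(Z), SSSZ), add(add(Z, Z), mul(Z, Z))))
  step 5: S(add(S(add(SSSZ, SSSZ)), add(add(Z, Z), mul(Z, Z))))
  step 6: S(S(add(add(SSSZ, SSSZ), add(add(Z, Z), mul(Z, Z)))))
  step 7: S(S(add(S(add(SSZ, SSSZ)), add(add(Z, Z), mul(Z, Z)))))
  step 8: S(S(S(add(add(SSZ, SSSZ), add(add(Z, Z), mul(Z, Z))))))
  step 9: S(S(S(add(S(add(SZ, SSSZ)), add(add(Z, Z), mul(Z, Z))))))
  step 10: S(S(S(S(add(add(SZ, SSSZ), add(add(Z, Z), mul(Z, Z)))))))
  step 11: S(S(S(S(add(S(add(Z, SSSZ)), add(add(Z, Z), mul(Z, Z)))))))
  step 12: S(S(S(S(S(add(add(Z, SSSZ), add(add(Z, Z), mul(Z, Z))))))))
  step 13: S(S(S(S(S(add(SSSZ, add(add(Z, Z), mul(Z, Z))))))))
  step 14: S(S(S(S(S(S(add(SSZ, add(add(Z, Z), mul(Z, Z)))))))))
  step 15: S(S(S(S(S(S(S(add(SZ, add(add(Z, Z), mul(Z, Z))))))))))
  step 16: S(S(S(S(S(S(S(S(add(Z, add(add(Z, Z), mul(Z, Z)))))))))))
  step 17: S(S(S(S(S(S(S(S(add(add(Z, Z), mul(Z, Z))))))))))
  step 18: S(S(S(S(S(S(S(S(add(Z, mul(Z, Z))))))))))
  step 19: S(S(S(S(S(S(S(S(mul(Z, Z)))))))))
  step 20: S^8(Z)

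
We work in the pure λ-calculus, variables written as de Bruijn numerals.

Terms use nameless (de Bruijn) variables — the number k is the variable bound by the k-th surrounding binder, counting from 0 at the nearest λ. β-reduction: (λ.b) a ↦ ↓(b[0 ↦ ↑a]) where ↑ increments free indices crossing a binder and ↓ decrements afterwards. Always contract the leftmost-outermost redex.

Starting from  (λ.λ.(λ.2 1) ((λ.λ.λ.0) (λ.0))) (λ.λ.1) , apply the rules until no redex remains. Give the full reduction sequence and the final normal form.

Answer: normal form = λ.λ.1  (in 3 steps)

Derivation:
  start: (λ.λ.(λ.2 1) ((λ.λ.λ.0) (λ.0))) (λ.λ.1)
  →1  λ.(λ.(λ.λ.1) 1) ((λ.λ.λ.0) (λ.0))
  →2  λ.(λ.λ.1) 0
  →3  λ.λ.1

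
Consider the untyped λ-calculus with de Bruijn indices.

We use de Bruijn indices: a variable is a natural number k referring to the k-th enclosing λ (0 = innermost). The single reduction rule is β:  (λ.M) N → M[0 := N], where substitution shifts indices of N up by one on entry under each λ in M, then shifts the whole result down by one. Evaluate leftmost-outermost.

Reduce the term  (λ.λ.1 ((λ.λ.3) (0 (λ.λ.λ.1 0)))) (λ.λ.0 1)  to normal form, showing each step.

Answer: normal form = λ.λ.0 (λ.λ.λ.0 1)  (in 3 steps)

Reduction:
  start: (λ.λ.1 ((λ.λ.3) (0 (λ.λ.λ.1 0)))) (λ.λ.0 1)
  step 1: λ.(λ.λ.0 1) ((λ.λ.λ.λ.0 1) (0 (λ.λ.λ.1 0)))
  step 2: λ.λ.0 ((λ.λ.λ.λ.0 1) (1 (λ.λ.λ.1 0)))
  step 3: λ.λ.0 (λ.λ.λ.0 1)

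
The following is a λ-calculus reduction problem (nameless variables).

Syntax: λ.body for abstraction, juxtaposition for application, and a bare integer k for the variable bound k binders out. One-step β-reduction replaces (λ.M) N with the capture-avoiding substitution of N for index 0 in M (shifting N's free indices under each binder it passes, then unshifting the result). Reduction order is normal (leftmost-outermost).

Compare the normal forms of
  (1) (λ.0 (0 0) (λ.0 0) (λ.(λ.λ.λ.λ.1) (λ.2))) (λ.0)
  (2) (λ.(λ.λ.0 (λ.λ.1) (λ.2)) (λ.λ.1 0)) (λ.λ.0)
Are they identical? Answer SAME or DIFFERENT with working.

Term A:
  start: (λ.0 (0 0) (λ.0 0) (λ.(λ.λ.λ.λ.1) (λ.2))) (λ.0)
  →1  (λ.0) ((λ.0) (λ.0)) (λ.0 0) (λ.(λ.λ.λ.λ.1) (λ.λ.0))
  →2  (λ.0) (λ.0) (λ.0 0) (λ.(λ.λ.λ.λ.1) (λ.λ.0))
  →3  (λ.0) (λ.0 0) (λ.(λ.λ.λ.λ.1) (λ.λ.0))
  →4  (λ.0 0) (λ.(λ.λ.λ.λ.1) (λ.λ.0))
  →5  (λ.(λ.λ.λ.λ.1) (λ.λ.0)) (λ.(λ.λ.λ.λ.1) (λ.λ.0))
  →6  (λ.λ.λ.λ.1) (λ.λ.0)
  →7  λ.λ.λ.1

Term B:
  start: (λ.(λ.λ.0 (λ.λ.1) (λ.2)) (λ.λ.1 0)) (λ.λ.0)
  →1  (λ.λ.0 (λ.λ.1) (λ.2)) (λ.λ.1 0)
  →2  λ.0 (λ.λ.1) (λ.λ.λ.1 0)

Answer: DIFFERENT — A ⇓ λ.λ.λ.1, B ⇓ λ.0 (λ.λ.1) (λ.λ.λ.1 0)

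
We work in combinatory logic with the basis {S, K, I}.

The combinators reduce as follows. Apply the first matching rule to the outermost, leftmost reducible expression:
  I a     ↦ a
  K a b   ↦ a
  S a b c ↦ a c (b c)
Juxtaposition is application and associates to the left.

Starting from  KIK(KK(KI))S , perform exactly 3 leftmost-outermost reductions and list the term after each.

Answer: after 3 steps: KS

Working:
  start: KIK(KK(KI))S
  →1  I(KK(KI))S
  →2  KK(KI)S
  →3  KS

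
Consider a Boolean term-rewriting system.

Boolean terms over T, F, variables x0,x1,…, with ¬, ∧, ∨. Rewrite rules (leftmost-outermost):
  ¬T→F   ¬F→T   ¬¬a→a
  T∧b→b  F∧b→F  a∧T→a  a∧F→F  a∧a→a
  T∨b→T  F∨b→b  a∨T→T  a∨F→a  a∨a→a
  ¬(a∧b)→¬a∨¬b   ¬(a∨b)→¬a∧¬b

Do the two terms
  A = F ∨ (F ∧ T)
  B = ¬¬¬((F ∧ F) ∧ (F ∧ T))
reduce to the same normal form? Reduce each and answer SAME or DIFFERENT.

Answer: DIFFERENT — A ⇓ F, B ⇓ T

Working:
Term A:
  start: F ∨ (F ∧ T)
  →1  F ∧ T
  →2  F

Term B:
  start: ¬¬¬((F ∧ F) ∧ (F ∧ T))
  →1  ¬((F ∧ F) ∧ (F ∧ T))
  →2  ¬(F ∧ F) ∨ ¬(F ∧ T)
  →3  (¬F ∨ ¬F) ∨ ¬(F ∧ T)
  →4  ¬F ∨ ¬(F ∧ T)
  →5  T ∨ ¬(F ∧ T)
  →6  T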